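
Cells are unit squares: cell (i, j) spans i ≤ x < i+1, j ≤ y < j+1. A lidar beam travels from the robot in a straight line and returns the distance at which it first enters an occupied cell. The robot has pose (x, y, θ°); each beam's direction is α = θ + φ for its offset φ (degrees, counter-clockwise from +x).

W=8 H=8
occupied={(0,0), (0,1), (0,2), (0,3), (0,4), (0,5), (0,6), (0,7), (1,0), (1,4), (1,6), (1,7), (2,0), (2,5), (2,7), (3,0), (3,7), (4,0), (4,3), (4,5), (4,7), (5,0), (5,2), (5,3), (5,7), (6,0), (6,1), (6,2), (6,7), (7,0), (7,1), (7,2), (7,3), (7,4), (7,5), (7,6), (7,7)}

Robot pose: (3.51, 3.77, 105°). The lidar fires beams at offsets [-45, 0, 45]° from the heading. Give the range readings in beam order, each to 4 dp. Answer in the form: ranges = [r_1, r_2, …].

beam 1: φ=-45°, α=60°
  direction (0.5000, 0.8660); cell (3,3); t to first gridline: x 0.9800, y 0.2656 (then +2.0000 / +1.1547)
    (3,4) via y @ 0.2656
    (4,4) via x @ 0.9800
    (4,5) via y @ 1.4203  # hit
  → r_1 = 1.4203
beam 2: φ=0°, α=105°
  direction (-0.2588, 0.9659); cell (3,3); t to first gridline: x 1.9705, y 0.2381 (then +3.8637 / +1.0353)
    (3,4) via y @ 0.2381
    (3,5) via y @ 1.2734
    (2,5) via x @ 1.9705  # hit
  → r_2 = 1.9705
beam 3: φ=45°, α=150°
  direction (-0.8660, 0.5000); cell (3,3); t to first gridline: x 0.5889, y 0.4600 (then +1.1547 / +2.0000)
    (3,4) via y @ 0.4600
    (2,4) via x @ 0.5889
    (1,4) via x @ 1.7436  # hit
  → r_3 = 1.7436

ranges = [1.4203, 1.9705, 1.7436]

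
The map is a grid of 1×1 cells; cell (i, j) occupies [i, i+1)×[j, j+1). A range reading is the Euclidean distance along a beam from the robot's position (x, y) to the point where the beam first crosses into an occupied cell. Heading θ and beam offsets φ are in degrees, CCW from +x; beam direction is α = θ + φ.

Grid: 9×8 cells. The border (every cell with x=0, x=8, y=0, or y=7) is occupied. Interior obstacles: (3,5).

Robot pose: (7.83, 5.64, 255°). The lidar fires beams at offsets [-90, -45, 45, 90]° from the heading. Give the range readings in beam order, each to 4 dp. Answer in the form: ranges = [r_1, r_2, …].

ranges = [5.2546, 7.8866, 0.3400, 0.1760]

beam 1: φ=-90°, α=165°
  direction (-0.9659, 0.2588); cell (7,5); t to first gridline: x 0.8593, y 1.3909 (then +1.0353 / +3.8637)
    (6,5) via x @ 0.8593
    (6,6) via y @ 1.3909
    (5,6) via x @ 1.8946
    (4,6) via x @ 2.9298
    (3,6) via x @ 3.9651
    (2,6) via x @ 5.0004
    (2,7) via y @ 5.2546  # hit
  → r_1 = 5.2546
beam 2: φ=-45°, α=210°
  direction (-0.8660, -0.5000); cell (7,5); t to first gridline: x 0.9584, y 1.2800 (then +1.1547 / +2.0000)
    (6,5) via x @ 0.9584
    (6,4) via y @ 1.2800
    (5,4) via x @ 2.1131
    (4,4) via x @ 3.2678
    (4,3) via y @ 3.2800
    (3,3) via x @ 4.4225
    (3,2) via y @ 5.2800
    (2,2) via x @ 5.5772
    (1,2) via x @ 6.7319
    (1,1) via y @ 7.2800
    (0,1) via x @ 7.8866  # hit
  → r_2 = 7.8866
beam 3: φ=45°, α=300°
  direction (0.5000, -0.8660); cell (7,5); t to first gridline: x 0.3400, y 0.7390 (then +2.0000 / +1.1547)
    (8,5) via x @ 0.3400  # hit
  → r_3 = 0.3400
beam 4: φ=90°, α=345°
  direction (0.9659, -0.2588); cell (7,5); t to first gridline: x 0.1760, y 2.4728 (then +1.0353 / +3.8637)
    (8,5) via x @ 0.1760  # hit
  → r_4 = 0.1760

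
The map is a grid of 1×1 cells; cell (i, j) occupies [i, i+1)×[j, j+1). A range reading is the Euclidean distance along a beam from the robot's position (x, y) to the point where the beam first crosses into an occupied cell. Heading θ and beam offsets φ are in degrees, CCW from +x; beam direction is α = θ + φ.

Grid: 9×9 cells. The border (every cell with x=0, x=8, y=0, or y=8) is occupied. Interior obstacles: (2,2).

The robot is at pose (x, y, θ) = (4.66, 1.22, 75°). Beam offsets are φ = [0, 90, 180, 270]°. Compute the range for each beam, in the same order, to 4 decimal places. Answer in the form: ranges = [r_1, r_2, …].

beam 1: φ=0°, α=75°
  cosα=0.2588 sinα=0.9659 | (4,1) | tMaxX 1.3137 tMaxY 0.8075 | tΔX 3.8637 tΔY 1.0353
    t=0.8075 [y] (4,2)
    t=1.3137 [x] (5,2)
    t=1.8428 [y] (5,3)
    t=2.8781 [y] (5,4)
    t=3.9133 [y] (5,5)
    t=4.9486 [y] (5,6)
    t=5.1774 [x] (6,6)
    t=5.9839 [y] (6,7)
    t=7.0192 [y] (6,8) — stop
  → r_1 = 7.0192
beam 2: φ=90°, α=165°
  cosα=-0.9659 sinα=0.2588 | (4,1) | tMaxX 0.6833 tMaxY 3.0137 | tΔX 1.0353 tΔY 3.8637
    t=0.6833 [x] (3,1)
    t=1.7186 [x] (2,1)
    t=2.7538 [x] (1,1)
    t=3.0137 [y] (1,2)
    t=3.7891 [x] (0,2) — stop
  → r_2 = 3.7891
beam 3: φ=180°, α=255°
  cosα=-0.2588 sinα=-0.9659 | (4,1) | tMaxX 2.5500 tMaxY 0.2278 | tΔX 3.8637 tΔY 1.0353
    t=0.2278 [y] (4,0) — stop
  → r_3 = 0.2278
beam 4: φ=270°, α=345°
  cosα=0.9659 sinα=-0.2588 | (4,1) | tMaxX 0.3520 tMaxY 0.8500 | tΔX 1.0353 tΔY 3.8637
    t=0.3520 [x] (5,1)
    t=0.8500 [y] (5,0) — stop
  → r_4 = 0.8500

ranges = [7.0192, 3.7891, 0.2278, 0.8500]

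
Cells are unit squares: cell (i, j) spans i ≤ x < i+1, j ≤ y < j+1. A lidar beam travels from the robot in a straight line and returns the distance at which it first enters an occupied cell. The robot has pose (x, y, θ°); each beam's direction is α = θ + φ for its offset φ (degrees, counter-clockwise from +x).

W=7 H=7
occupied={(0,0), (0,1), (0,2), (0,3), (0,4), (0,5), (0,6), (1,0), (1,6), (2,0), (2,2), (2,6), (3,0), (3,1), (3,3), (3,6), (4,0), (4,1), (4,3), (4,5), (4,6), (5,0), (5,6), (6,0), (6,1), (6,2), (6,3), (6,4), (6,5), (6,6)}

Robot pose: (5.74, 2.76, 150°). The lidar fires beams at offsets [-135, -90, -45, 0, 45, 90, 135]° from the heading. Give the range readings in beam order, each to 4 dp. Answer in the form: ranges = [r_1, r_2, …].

ranges = [0.2692, 0.5200, 2.8591, 0.8545, 2.8367, 1.4800, 1.0046]

beam 1: φ=-135°, α=15°
  d=(0.9659,0.2588)  start (5,2)  tX=0.2692 tY=0.9273  stride 1/|dx|=1.0353 1/|dy|=3.8637
    cross x-line → (6,2), t=0.2692 (wall)
  → r_1 = 0.2692
beam 2: φ=-90°, α=60°
  d=(0.5000,0.8660)  start (5,2)  tX=0.5200 tY=0.2771  stride 1/|dx|=2.0000 1/|dy|=1.1547
    cross y-line → (5,3), t=0.2771
    cross x-line → (6,3), t=0.5200 (wall)
  → r_2 = 0.5200
beam 3: φ=-45°, α=105°
  d=(-0.2588,0.9659)  start (5,2)  tX=2.8591 tY=0.2485  stride 1/|dx|=3.8637 1/|dy|=1.0353
    cross y-line → (5,3), t=0.2485
    cross y-line → (5,4), t=1.2837
    cross y-line → (5,5), t=2.3190
    cross x-line → (4,5), t=2.8591 (wall)
  → r_3 = 2.8591
beam 4: φ=0°, α=150°
  d=(-0.8660,0.5000)  start (5,2)  tX=0.8545 tY=0.4800  stride 1/|dx|=1.1547 1/|dy|=2.0000
    cross y-line → (5,3), t=0.4800
    cross x-line → (4,3), t=0.8545 (wall)
  → r_4 = 0.8545
beam 5: φ=45°, α=195°
  d=(-0.9659,-0.2588)  start (5,2)  tX=0.7661 tY=2.9364  stride 1/|dx|=1.0353 1/|dy|=3.8637
    cross x-line → (4,2), t=0.7661
    cross x-line → (3,2), t=1.8014
    cross x-line → (2,2), t=2.8367 (wall)
  → r_5 = 2.8367
beam 6: φ=90°, α=240°
  d=(-0.5000,-0.8660)  start (5,2)  tX=1.4800 tY=0.8776  stride 1/|dx|=2.0000 1/|dy|=1.1547
    cross y-line → (5,1), t=0.8776
    cross x-line → (4,1), t=1.4800 (wall)
  → r_6 = 1.4800
beam 7: φ=135°, α=285°
  d=(0.2588,-0.9659)  start (5,2)  tX=1.0046 tY=0.7868  stride 1/|dx|=3.8637 1/|dy|=1.0353
    cross y-line → (5,1), t=0.7868
    cross x-line → (6,1), t=1.0046 (wall)
  → r_7 = 1.0046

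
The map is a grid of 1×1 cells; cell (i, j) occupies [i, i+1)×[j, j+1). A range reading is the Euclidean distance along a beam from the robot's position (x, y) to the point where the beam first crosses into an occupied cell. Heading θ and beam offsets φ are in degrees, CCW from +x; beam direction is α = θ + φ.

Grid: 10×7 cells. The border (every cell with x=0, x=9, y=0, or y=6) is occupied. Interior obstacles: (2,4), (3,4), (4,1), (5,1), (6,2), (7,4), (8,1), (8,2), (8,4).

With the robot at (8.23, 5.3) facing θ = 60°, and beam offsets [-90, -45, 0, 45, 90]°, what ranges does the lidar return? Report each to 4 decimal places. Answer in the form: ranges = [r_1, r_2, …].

beam 1: φ=-90°, α=330°
  dir = (cos 330°, sin 330°) = (0.8660, -0.5000); from cell (8,5)
  next x-line at t=0.8891, next y-line at t=0.6000; Δt_x=1.1547, Δt_y=2.0000
    y: enter (8,4) at t=0.6000 ← occupied
  → r_1 = 0.6000
beam 2: φ=-45°, α=15°
  dir = (cos 15°, sin 15°) = (0.9659, 0.2588); from cell (8,5)
  next x-line at t=0.7972, next y-line at t=2.7046; Δt_x=1.0353, Δt_y=3.8637
    x: enter (9,5) at t=0.7972 ← occupied
  → r_2 = 0.7972
beam 3: φ=0°, α=60°
  dir = (cos 60°, sin 60°) = (0.5000, 0.8660); from cell (8,5)
  next x-line at t=1.5400, next y-line at t=0.8083; Δt_x=2.0000, Δt_y=1.1547
    y: enter (8,6) at t=0.8083 ← occupied
  → r_3 = 0.8083
beam 4: φ=45°, α=105°
  dir = (cos 105°, sin 105°) = (-0.2588, 0.9659); from cell (8,5)
  next x-line at t=0.8887, next y-line at t=0.7247; Δt_x=3.8637, Δt_y=1.0353
    y: enter (8,6) at t=0.7247 ← occupied
  → r_4 = 0.7247
beam 5: φ=90°, α=150°
  dir = (cos 150°, sin 150°) = (-0.8660, 0.5000); from cell (8,5)
  next x-line at t=0.2656, next y-line at t=1.4000; Δt_x=1.1547, Δt_y=2.0000
    x: enter (7,5) at t=0.2656
    y: enter (7,6) at t=1.4000 ← occupied
  → r_5 = 1.4000

ranges = [0.6000, 0.7972, 0.8083, 0.7247, 1.4000]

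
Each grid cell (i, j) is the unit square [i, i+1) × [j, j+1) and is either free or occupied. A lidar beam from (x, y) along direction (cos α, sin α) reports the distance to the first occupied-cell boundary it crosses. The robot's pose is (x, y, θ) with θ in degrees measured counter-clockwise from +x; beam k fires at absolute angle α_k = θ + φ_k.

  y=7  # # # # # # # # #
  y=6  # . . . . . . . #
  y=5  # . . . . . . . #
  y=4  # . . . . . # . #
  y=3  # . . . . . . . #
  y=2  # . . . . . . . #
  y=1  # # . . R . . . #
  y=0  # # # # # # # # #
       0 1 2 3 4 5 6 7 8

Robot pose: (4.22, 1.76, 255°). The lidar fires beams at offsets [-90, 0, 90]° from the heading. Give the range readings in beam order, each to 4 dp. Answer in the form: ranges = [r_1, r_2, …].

ranges = [3.3336, 0.7868, 2.9364]

beam 1: φ=-90°, α=165°
  dir = (cos 165°, sin 165°) = (-0.9659, 0.2588); from cell (4,1)
  next x-line at t=0.2278, next y-line at t=0.9273; Δt_x=1.0353, Δt_y=3.8637
    x: enter (3,1) at t=0.2278
    y: enter (3,2) at t=0.9273
    x: enter (2,2) at t=1.2630
    x: enter (1,2) at t=2.2983
    x: enter (0,2) at t=3.3336 ← occupied
  → r_1 = 3.3336
beam 2: φ=0°, α=255°
  dir = (cos 255°, sin 255°) = (-0.2588, -0.9659); from cell (4,1)
  next x-line at t=0.8500, next y-line at t=0.7868; Δt_x=3.8637, Δt_y=1.0353
    y: enter (4,0) at t=0.7868 ← occupied
  → r_2 = 0.7868
beam 3: φ=90°, α=345°
  dir = (cos 345°, sin 345°) = (0.9659, -0.2588); from cell (4,1)
  next x-line at t=0.8075, next y-line at t=2.9364; Δt_x=1.0353, Δt_y=3.8637
    x: enter (5,1) at t=0.8075
    x: enter (6,1) at t=1.8428
    x: enter (7,1) at t=2.8781
    y: enter (7,0) at t=2.9364 ← occupied
  → r_3 = 2.9364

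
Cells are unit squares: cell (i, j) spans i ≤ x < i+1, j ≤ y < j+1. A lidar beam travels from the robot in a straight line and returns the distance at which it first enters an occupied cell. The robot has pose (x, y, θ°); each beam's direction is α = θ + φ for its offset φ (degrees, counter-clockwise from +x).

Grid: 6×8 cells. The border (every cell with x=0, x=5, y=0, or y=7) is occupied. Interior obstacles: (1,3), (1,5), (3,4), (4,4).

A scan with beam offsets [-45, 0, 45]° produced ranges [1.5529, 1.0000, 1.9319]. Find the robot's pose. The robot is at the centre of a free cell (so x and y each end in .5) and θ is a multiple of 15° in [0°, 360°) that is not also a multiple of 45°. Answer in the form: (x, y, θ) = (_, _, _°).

Candidates: 20 free-cell centres × 16 headings = 320 poses. Raycast each; keep the one whose scan matches to 4 dp.
  (1.5, 4.5, 150°): beam 1 = 0.5176 ≠ 1.5529 ✗
  (2.5, 2.5, 120°): beam 1 = 1.9319 ≠ 1.5529 ✗
  (3.5, 3.5, 165°): beam 1 = 0.5774 ≠ 1.5529 ✗
  (4.5, 2.5, 210°): beam 1 = 2.5882 ≠ 1.5529 ✗
  (1.5, 4.5, 60°): beam 2 = 0.5774 ≠ 1.0000 ✗
  …
  (2.5, 6.5, 240°): r_1=1.5529, r_2=1.0000, r_3=1.9319 — all match ✓
No second candidate reproduces the full scan.

(x, y, θ) = (2.5, 6.5, 240°)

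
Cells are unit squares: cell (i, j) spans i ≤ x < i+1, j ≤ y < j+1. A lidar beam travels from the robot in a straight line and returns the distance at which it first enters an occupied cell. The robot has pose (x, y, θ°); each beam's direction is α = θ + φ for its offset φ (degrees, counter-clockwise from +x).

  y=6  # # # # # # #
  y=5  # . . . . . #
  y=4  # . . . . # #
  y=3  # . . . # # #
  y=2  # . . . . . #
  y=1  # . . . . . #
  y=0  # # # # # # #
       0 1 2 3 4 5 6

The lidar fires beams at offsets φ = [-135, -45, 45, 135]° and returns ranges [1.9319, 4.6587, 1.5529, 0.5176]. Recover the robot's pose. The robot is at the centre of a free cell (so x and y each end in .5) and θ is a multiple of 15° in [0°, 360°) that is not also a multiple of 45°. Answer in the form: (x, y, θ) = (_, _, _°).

(x, y, θ) = (2.5, 1.5, 120°)

Enumerate (i+0.5, j+0.5, θ) over the 22 free cells and 16 admissible headings. For each, cast all 4 beams and compare to the given ranges.
  (4.5, 1.5, 285°): beam 1 = 4.0415 ≠ 1.9319 ✗
  (5.5, 5.5, 330°): beam 1 = 4.6587 ≠ 1.9319 ✗
  (2.5, 4.5, 75°): beam 1 = 4.0415 ≠ 1.9319 ✗
  (1.5, 4.5, 285°): beam 1 = 0.5774 ≠ 1.9319 ✗
  (2.5, 2.5, 330°): beam 1 = 1.5529 ≠ 1.9319 ✗
  …
  (2.5, 1.5, 120°): r_1=1.9319, r_2=4.6587, r_3=1.5529, r_4=0.5176 — all match ✓
Only this pose fits every beam.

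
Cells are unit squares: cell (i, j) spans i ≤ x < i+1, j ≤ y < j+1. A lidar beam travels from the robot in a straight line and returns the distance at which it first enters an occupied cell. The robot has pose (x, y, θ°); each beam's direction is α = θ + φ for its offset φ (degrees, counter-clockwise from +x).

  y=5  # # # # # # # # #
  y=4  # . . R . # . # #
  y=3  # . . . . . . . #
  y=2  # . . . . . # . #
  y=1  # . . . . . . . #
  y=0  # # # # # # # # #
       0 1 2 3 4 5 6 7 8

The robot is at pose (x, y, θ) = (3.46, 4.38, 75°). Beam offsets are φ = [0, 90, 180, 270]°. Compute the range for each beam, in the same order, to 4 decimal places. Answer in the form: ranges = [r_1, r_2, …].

ranges = [0.6419, 2.3955, 3.4992, 4.7002]

beam 1: φ=0°, α=75°
  direction (0.2588, 0.9659); cell (3,4); t to first gridline: x 2.0864, y 0.6419 (then +3.8637 / +1.0353)
    (3,5) via y @ 0.6419  # hit
  → r_1 = 0.6419
beam 2: φ=90°, α=165°
  direction (-0.9659, 0.2588); cell (3,4); t to first gridline: x 0.4762, y 2.3955 (then +1.0353 / +3.8637)
    (2,4) via x @ 0.4762
    (1,4) via x @ 1.5115
    (1,5) via y @ 2.3955  # hit
  → r_2 = 2.3955
beam 3: φ=180°, α=255°
  direction (-0.2588, -0.9659); cell (3,4); t to first gridline: x 1.7773, y 0.3934 (then +3.8637 / +1.0353)
    (3,3) via y @ 0.3934
    (3,2) via y @ 1.4287
    (2,2) via x @ 1.7773
    (2,1) via y @ 2.4640
    (2,0) via y @ 3.4992  # hit
  → r_3 = 3.4992
beam 4: φ=270°, α=345°
  direction (0.9659, -0.2588); cell (3,4); t to first gridline: x 0.5590, y 1.4682 (then +1.0353 / +3.8637)
    (4,4) via x @ 0.5590
    (4,3) via y @ 1.4682
    (5,3) via x @ 1.5943
    (6,3) via x @ 2.6296
    (7,3) via x @ 3.6649
    (8,3) via x @ 4.7002  # hit
  → r_4 = 4.7002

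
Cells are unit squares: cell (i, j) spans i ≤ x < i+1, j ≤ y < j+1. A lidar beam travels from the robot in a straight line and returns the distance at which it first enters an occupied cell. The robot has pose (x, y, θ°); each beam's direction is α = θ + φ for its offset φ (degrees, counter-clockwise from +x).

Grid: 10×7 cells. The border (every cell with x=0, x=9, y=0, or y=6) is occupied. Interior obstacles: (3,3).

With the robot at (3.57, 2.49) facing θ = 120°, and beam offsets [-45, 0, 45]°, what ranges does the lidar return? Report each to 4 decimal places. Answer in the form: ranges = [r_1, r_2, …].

beam 1: φ=-45°, α=75°
  d=(0.2588,0.9659)  start (3,2)  tX=1.6614 tY=0.5280  stride 1/|dx|=3.8637 1/|dy|=1.0353
    cross y-line → (3,3), t=0.5280 (wall)
  → r_1 = 0.5280
beam 2: φ=0°, α=120°
  d=(-0.5000,0.8660)  start (3,2)  tX=1.1400 tY=0.5889  stride 1/|dx|=2.0000 1/|dy|=1.1547
    cross y-line → (3,3), t=0.5889 (wall)
  → r_2 = 0.5889
beam 3: φ=45°, α=165°
  d=(-0.9659,0.2588)  start (3,2)  tX=0.5901 tY=1.9705  stride 1/|dx|=1.0353 1/|dy|=3.8637
    cross x-line → (2,2), t=0.5901
    cross x-line → (1,2), t=1.6254
    cross y-line → (1,3), t=1.9705
    cross x-line → (0,3), t=2.6607 (wall)
  → r_3 = 2.6607

ranges = [0.5280, 0.5889, 2.6607]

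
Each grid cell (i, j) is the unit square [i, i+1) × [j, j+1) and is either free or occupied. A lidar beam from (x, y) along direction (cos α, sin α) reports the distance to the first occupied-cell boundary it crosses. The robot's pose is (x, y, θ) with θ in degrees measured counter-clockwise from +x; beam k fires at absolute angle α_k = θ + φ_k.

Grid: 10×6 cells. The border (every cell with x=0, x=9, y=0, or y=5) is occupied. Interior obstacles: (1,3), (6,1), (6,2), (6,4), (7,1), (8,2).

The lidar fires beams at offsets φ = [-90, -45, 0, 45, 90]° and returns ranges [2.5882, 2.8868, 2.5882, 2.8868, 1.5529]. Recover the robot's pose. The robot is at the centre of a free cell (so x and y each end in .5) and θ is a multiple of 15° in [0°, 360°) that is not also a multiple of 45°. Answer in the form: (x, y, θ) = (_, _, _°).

The pose lattice has 26·16 = 416 candidates. Test each by forward raycasting.
  (7.5, 4.5, 30°): beam 1 = 1.7321 ≠ 2.5882 ✗
  (8.5, 3.5, 120°): beam 1 = 0.5774 ≠ 2.5882 ✗
  (8.5, 4.5, 15°): beam 1 = 1.5529 ≠ 2.5882 ✗
  (2.5, 3.5, 285°): beam 1 = 0.5176 ≠ 2.5882 ✗
  (2.5, 2.5, 150°): beam 1 = 2.8868 ≠ 2.5882 ✗
  …
  (3.5, 3.5, 345°): r_1=2.5882, r_2=2.8868, r_3=2.5882, r_4=2.8868, r_5=1.5529 — all match ✓
Only this pose fits every beam.

(x, y, θ) = (3.5, 3.5, 345°)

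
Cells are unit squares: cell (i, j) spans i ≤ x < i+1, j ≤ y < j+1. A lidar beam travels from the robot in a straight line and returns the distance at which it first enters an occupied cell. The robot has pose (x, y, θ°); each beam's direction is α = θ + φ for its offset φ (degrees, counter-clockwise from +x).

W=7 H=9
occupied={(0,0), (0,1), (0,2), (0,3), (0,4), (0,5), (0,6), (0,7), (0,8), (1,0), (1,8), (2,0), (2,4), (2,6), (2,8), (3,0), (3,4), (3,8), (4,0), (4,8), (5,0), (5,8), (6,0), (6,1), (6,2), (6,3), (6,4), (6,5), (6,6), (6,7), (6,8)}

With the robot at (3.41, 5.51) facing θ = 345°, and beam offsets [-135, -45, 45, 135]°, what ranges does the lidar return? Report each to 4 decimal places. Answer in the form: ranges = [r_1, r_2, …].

ranges = [1.0200, 0.5889, 2.9907, 0.8200]

beam 1: φ=-135°, α=210°
  cosα=-0.8660 sinα=-0.5000 | (3,5) | tMaxX 0.4734 tMaxY 1.0200 | tΔX 1.1547 tΔY 2.0000
    t=0.4734 [x] (2,5)
    t=1.0200 [y] (2,4) — stop
  → r_1 = 1.0200
beam 2: φ=-45°, α=300°
  cosα=0.5000 sinα=-0.8660 | (3,5) | tMaxX 1.1800 tMaxY 0.5889 | tΔX 2.0000 tΔY 1.1547
    t=0.5889 [y] (3,4) — stop
  → r_2 = 0.5889
beam 3: φ=45°, α=30°
  cosα=0.8660 sinα=0.5000 | (3,5) | tMaxX 0.6813 tMaxY 0.9800 | tΔX 1.1547 tΔY 2.0000
    t=0.6813 [x] (4,5)
    t=0.9800 [y] (4,6)
    t=1.8360 [x] (5,6)
    t=2.9800 [y] (5,7)
    t=2.9907 [x] (6,7) — stop
  → r_3 = 2.9907
beam 4: φ=135°, α=120°
  cosα=-0.5000 sinα=0.8660 | (3,5) | tMaxX 0.8200 tMaxY 0.5658 | tΔX 2.0000 tΔY 1.1547
    t=0.5658 [y] (3,6)
    t=0.8200 [x] (2,6) — stop
  → r_4 = 0.8200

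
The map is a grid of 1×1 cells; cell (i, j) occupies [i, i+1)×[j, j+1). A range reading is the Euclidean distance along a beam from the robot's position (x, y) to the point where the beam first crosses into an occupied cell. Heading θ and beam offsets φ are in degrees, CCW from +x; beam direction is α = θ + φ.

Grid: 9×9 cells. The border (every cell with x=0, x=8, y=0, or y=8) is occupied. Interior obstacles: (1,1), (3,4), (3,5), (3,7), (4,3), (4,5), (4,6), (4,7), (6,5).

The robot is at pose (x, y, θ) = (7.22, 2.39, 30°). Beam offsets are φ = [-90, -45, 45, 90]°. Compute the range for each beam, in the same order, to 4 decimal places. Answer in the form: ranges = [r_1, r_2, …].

beam 1: φ=-90°, α=300°
  direction (0.5000, -0.8660); cell (7,2); t to first gridline: x 1.5600, y 0.4503 (then +2.0000 / +1.1547)
    (7,1) via y @ 0.4503
    (8,1) via x @ 1.5600  # hit
  → r_1 = 1.5600
beam 2: φ=-45°, α=345°
  direction (0.9659, -0.2588); cell (7,2); t to first gridline: x 0.8075, y 1.5068 (then +1.0353 / +3.8637)
    (8,2) via x @ 0.8075  # hit
  → r_2 = 0.8075
beam 3: φ=45°, α=75°
  direction (0.2588, 0.9659); cell (7,2); t to first gridline: x 3.0137, y 0.6315 (then +3.8637 / +1.0353)
    (7,3) via y @ 0.6315
    (7,4) via y @ 1.6668
    (7,5) via y @ 2.7021
    (8,5) via x @ 3.0137  # hit
  → r_3 = 3.0137
beam 4: φ=90°, α=120°
  direction (-0.5000, 0.8660); cell (7,2); t to first gridline: x 0.4400, y 0.7044 (then +2.0000 / +1.1547)
    (6,2) via x @ 0.4400
    (6,3) via y @ 0.7044
    (6,4) via y @ 1.8591
    (5,4) via x @ 2.4400
    (5,5) via y @ 3.0138
    (5,6) via y @ 4.1685
    (4,6) via x @ 4.4400  # hit
  → r_4 = 4.4400

ranges = [1.5600, 0.8075, 3.0137, 4.4400]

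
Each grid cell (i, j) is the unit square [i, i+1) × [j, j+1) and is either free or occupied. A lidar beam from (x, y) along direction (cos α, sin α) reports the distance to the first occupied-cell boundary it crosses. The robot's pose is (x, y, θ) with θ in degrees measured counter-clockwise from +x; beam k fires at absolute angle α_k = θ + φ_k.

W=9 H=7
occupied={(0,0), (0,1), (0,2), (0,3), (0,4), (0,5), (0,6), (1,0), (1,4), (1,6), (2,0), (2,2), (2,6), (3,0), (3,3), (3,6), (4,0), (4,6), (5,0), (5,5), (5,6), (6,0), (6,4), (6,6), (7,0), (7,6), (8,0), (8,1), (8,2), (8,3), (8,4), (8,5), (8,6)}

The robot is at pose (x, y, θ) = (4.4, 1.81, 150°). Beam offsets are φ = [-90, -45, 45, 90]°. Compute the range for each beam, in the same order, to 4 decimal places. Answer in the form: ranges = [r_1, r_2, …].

ranges = [3.2000, 1.5455, 3.1296, 0.9353]

beam 1: φ=-90°, α=60°
  d=(0.5000,0.8660)  start (4,1)  tX=1.2000 tY=0.2194  stride 1/|dx|=2.0000 1/|dy|=1.1547
    cross y-line → (4,2), t=0.2194
    cross x-line → (5,2), t=1.2000
    cross y-line → (5,3), t=1.3741
    cross y-line → (5,4), t=2.5288
    cross x-line → (6,4), t=3.2000 (wall)
  → r_1 = 3.2000
beam 2: φ=-45°, α=105°
  d=(-0.2588,0.9659)  start (4,1)  tX=1.5455 tY=0.1967  stride 1/|dx|=3.8637 1/|dy|=1.0353
    cross y-line → (4,2), t=0.1967
    cross y-line → (4,3), t=1.2320
    cross x-line → (3,3), t=1.5455 (wall)
  → r_2 = 1.5455
beam 3: φ=45°, α=195°
  d=(-0.9659,-0.2588)  start (4,1)  tX=0.4141 tY=3.1296  stride 1/|dx|=1.0353 1/|dy|=3.8637
    cross x-line → (3,1), t=0.4141
    cross x-line → (2,1), t=1.4494
    cross x-line → (1,1), t=2.4847
    cross y-line → (1,0), t=3.1296 (wall)
  → r_3 = 3.1296
beam 4: φ=90°, α=240°
  d=(-0.5000,-0.8660)  start (4,1)  tX=0.8000 tY=0.9353  stride 1/|dx|=2.0000 1/|dy|=1.1547
    cross x-line → (3,1), t=0.8000
    cross y-line → (3,0), t=0.9353 (wall)
  → r_4 = 0.9353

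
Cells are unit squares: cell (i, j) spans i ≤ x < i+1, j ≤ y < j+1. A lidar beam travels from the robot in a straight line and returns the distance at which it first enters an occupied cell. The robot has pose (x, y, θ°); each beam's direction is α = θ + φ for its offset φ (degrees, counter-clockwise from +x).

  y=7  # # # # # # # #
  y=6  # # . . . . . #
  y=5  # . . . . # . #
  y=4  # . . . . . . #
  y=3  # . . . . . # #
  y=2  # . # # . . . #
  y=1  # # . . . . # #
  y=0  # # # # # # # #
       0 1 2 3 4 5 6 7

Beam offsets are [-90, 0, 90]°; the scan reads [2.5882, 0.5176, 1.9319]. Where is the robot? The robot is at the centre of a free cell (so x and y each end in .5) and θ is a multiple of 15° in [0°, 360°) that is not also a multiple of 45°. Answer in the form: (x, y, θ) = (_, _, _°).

(x, y, θ) = (4.5, 6.5, 75°)

The pose lattice has 29·16 = 464 candidates. Test each by forward raycasting.
  (3.5, 3.5, 75°): beam 1 = 3.6235 ≠ 2.5882 ✗
  (4.5, 4.5, 105°): beam 2 = 2.5882 ≠ 0.5176 ✗
  (4.5, 5.5, 345°): beam 3 = 1.5529 ≠ 1.9319 ✗
  (5.5, 4.5, 150°): beam 1 = 0.5774 ≠ 2.5882 ✗
  …
  (4.5, 6.5, 75°): r_1=2.5882, r_2=0.5176, r_3=1.9319 — all match ✓
No second candidate reproduces the full scan.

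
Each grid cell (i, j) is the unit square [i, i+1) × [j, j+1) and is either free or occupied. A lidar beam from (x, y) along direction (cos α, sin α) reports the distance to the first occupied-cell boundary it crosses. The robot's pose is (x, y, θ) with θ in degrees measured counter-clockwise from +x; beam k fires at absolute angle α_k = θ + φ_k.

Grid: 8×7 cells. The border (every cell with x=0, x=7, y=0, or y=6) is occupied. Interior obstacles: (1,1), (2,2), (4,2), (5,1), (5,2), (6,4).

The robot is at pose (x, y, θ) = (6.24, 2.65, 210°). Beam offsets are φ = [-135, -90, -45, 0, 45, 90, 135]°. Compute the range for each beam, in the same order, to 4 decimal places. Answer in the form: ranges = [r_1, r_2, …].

beam 1: φ=-135°, α=75°
  dir = (cos 75°, sin 75°) = (0.2588, 0.9659); from cell (6,2)
  next x-line at t=2.9364, next y-line at t=0.3623; Δt_x=3.8637, Δt_y=1.0353
    y: enter (6,3) at t=0.3623
    y: enter (6,4) at t=1.3976 ← occupied
  → r_1 = 1.3976
beam 2: φ=-90°, α=120°
  dir = (cos 120°, sin 120°) = (-0.5000, 0.8660); from cell (6,2)
  next x-line at t=0.4800, next y-line at t=0.4041; Δt_x=2.0000, Δt_y=1.1547
    y: enter (6,3) at t=0.4041
    x: enter (5,3) at t=0.4800
    y: enter (5,4) at t=1.5588
    x: enter (4,4) at t=2.4800
    y: enter (4,5) at t=2.7135
    y: enter (4,6) at t=3.8682 ← occupied
  → r_2 = 3.8682
beam 3: φ=-45°, α=165°
  dir = (cos 165°, sin 165°) = (-0.9659, 0.2588); from cell (6,2)
  next x-line at t=0.2485, next y-line at t=1.3523; Δt_x=1.0353, Δt_y=3.8637
    x: enter (5,2) at t=0.2485 ← occupied
  → r_3 = 0.2485
beam 4: φ=0°, α=210°
  dir = (cos 210°, sin 210°) = (-0.8660, -0.5000); from cell (6,2)
  next x-line at t=0.2771, next y-line at t=1.3000; Δt_x=1.1547, Δt_y=2.0000
    x: enter (5,2) at t=0.2771 ← occupied
  → r_4 = 0.2771
beam 5: φ=45°, α=255°
  dir = (cos 255°, sin 255°) = (-0.2588, -0.9659); from cell (6,2)
  next x-line at t=0.9273, next y-line at t=0.6729; Δt_x=3.8637, Δt_y=1.0353
    y: enter (6,1) at t=0.6729
    x: enter (5,1) at t=0.9273 ← occupied
  → r_5 = 0.9273
beam 6: φ=90°, α=300°
  dir = (cos 300°, sin 300°) = (0.5000, -0.8660); from cell (6,2)
  next x-line at t=1.5200, next y-line at t=0.7506; Δt_x=2.0000, Δt_y=1.1547
    y: enter (6,1) at t=0.7506
    x: enter (7,1) at t=1.5200 ← occupied
  → r_6 = 1.5200
beam 7: φ=135°, α=345°
  dir = (cos 345°, sin 345°) = (0.9659, -0.2588); from cell (6,2)
  next x-line at t=0.7868, next y-line at t=2.5114; Δt_x=1.0353, Δt_y=3.8637
    x: enter (7,2) at t=0.7868 ← occupied
  → r_7 = 0.7868

ranges = [1.3976, 3.8682, 0.2485, 0.2771, 0.9273, 1.5200, 0.7868]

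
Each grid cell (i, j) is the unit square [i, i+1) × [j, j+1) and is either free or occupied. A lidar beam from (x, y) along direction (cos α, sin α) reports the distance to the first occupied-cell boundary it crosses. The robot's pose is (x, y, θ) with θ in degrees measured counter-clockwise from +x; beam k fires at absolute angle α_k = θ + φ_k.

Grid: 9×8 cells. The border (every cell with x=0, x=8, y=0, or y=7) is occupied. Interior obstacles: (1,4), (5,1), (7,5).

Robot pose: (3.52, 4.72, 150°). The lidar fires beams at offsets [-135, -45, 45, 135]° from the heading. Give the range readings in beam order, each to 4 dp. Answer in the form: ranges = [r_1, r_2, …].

ranges = [3.6028, 2.3604, 1.5736, 3.8512]

beam 1: φ=-135°, α=15°
  d=(0.9659,0.2588)  start (3,4)  tX=0.4969 tY=1.0818  stride 1/|dx|=1.0353 1/|dy|=3.8637
    cross x-line → (4,4), t=0.4969
    cross y-line → (4,5), t=1.0818
    cross x-line → (5,5), t=1.5322
    cross x-line → (6,5), t=2.5675
    cross x-line → (7,5), t=3.6028 (wall)
  → r_1 = 3.6028
beam 2: φ=-45°, α=105°
  d=(-0.2588,0.9659)  start (3,4)  tX=2.0091 tY=0.2899  stride 1/|dx|=3.8637 1/|dy|=1.0353
    cross y-line → (3,5), t=0.2899
    cross y-line → (3,6), t=1.3252
    cross x-line → (2,6), t=2.0091
    cross y-line → (2,7), t=2.3604 (wall)
  → r_2 = 2.3604
beam 3: φ=45°, α=195°
  d=(-0.9659,-0.2588)  start (3,4)  tX=0.5383 tY=2.7819  stride 1/|dx|=1.0353 1/|dy|=3.8637
    cross x-line → (2,4), t=0.5383
    cross x-line → (1,4), t=1.5736 (wall)
  → r_3 = 1.5736
beam 4: φ=135°, α=285°
  d=(0.2588,-0.9659)  start (3,4)  tX=1.8546 tY=0.7454  stride 1/|dx|=3.8637 1/|dy|=1.0353
    cross y-line → (3,3), t=0.7454
    cross y-line → (3,2), t=1.7807
    cross x-line → (4,2), t=1.8546
    cross y-line → (4,1), t=2.8160
    cross y-line → (4,0), t=3.8512 (wall)
  → r_4 = 3.8512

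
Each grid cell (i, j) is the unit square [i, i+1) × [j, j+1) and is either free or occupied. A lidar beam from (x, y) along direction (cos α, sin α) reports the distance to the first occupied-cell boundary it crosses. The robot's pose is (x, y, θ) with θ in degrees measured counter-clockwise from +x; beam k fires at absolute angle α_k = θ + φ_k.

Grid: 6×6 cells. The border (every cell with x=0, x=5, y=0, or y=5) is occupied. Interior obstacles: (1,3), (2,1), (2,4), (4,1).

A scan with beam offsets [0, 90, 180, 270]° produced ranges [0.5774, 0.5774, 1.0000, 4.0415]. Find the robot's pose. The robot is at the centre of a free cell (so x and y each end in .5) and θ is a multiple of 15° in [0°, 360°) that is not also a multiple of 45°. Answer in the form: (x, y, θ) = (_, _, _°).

Enumerate (i+0.5, j+0.5, θ) over the 12 free cells and 16 admissible headings. For each, cast all 4 beams and compare to the given ranges.
  (3.5, 3.5, 75°): beam 1 = 1.5529 ≠ 0.5774 ✗
  (3.5, 1.5, 75°): beam 1 = 3.6235 ≠ 0.5774 ✗
  (2.5, 2.5, 150°): beam 1 = 1.0000 ≠ 0.5774 ✗
  (3.5, 1.5, 210°): beam 3 = 0.5774 ≠ 1.0000 ✗
  …
  (1.5, 2.5, 120°): r_1=0.5774, r_2=0.5774, r_3=1.0000, r_4=4.0415 — all match ✓
No second candidate reproduces the full scan.

(x, y, θ) = (1.5, 2.5, 120°)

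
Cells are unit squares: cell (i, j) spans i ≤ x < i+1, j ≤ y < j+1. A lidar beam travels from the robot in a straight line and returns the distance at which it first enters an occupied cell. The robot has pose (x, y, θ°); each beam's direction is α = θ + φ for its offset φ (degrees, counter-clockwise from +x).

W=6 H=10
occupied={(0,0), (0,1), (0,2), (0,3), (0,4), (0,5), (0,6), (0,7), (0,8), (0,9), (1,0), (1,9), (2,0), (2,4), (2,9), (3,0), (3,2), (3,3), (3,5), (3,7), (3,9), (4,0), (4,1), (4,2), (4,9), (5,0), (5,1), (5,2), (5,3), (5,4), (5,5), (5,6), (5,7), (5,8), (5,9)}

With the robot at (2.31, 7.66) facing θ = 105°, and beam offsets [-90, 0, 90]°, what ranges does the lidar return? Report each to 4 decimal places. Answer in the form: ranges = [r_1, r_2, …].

ranges = [0.7143, 1.3873, 1.3562]

beam 1: φ=-90°, α=15°
  cosα=0.9659 sinα=0.2588 | (2,7) | tMaxX 0.7143 tMaxY 1.3137 | tΔX 1.0353 tΔY 3.8637
    t=0.7143 [x] (3,7) — stop
  → r_1 = 0.7143
beam 2: φ=0°, α=105°
  cosα=-0.2588 sinα=0.9659 | (2,7) | tMaxX 1.1977 tMaxY 0.3520 | tΔX 3.8637 tΔY 1.0353
    t=0.3520 [y] (2,8)
    t=1.1977 [x] (1,8)
    t=1.3873 [y] (1,9) — stop
  → r_2 = 1.3873
beam 3: φ=90°, α=195°
  cosα=-0.9659 sinα=-0.2588 | (2,7) | tMaxX 0.3209 tMaxY 2.5500 | tΔX 1.0353 tΔY 3.8637
    t=0.3209 [x] (1,7)
    t=1.3562 [x] (0,7) — stop
  → r_3 = 1.3562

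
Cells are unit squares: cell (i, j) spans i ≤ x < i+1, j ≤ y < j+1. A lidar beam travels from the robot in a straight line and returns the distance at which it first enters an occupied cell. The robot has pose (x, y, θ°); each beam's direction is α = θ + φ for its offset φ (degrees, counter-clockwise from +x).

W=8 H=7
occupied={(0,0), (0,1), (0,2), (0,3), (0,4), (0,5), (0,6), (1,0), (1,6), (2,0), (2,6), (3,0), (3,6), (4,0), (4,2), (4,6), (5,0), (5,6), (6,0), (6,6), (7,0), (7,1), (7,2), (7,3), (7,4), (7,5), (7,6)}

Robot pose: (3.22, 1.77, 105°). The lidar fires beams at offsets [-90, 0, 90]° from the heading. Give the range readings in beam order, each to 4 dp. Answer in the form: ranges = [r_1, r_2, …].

beam 1: φ=-90°, α=15°
  dir = (cos 15°, sin 15°) = (0.9659, 0.2588); from cell (3,1)
  next x-line at t=0.8075, next y-line at t=0.8887; Δt_x=1.0353, Δt_y=3.8637
    x: enter (4,1) at t=0.8075
    y: enter (4,2) at t=0.8887 ← occupied
  → r_1 = 0.8887
beam 2: φ=0°, α=105°
  dir = (cos 105°, sin 105°) = (-0.2588, 0.9659); from cell (3,1)
  next x-line at t=0.8500, next y-line at t=0.2381; Δt_x=3.8637, Δt_y=1.0353
    y: enter (3,2) at t=0.2381
    x: enter (2,2) at t=0.8500
    y: enter (2,3) at t=1.2734
    y: enter (2,4) at t=2.3087
    y: enter (2,5) at t=3.3439
    y: enter (2,6) at t=4.3792 ← occupied
  → r_2 = 4.3792
beam 3: φ=90°, α=195°
  dir = (cos 195°, sin 195°) = (-0.9659, -0.2588); from cell (3,1)
  next x-line at t=0.2278, next y-line at t=2.9751; Δt_x=1.0353, Δt_y=3.8637
    x: enter (2,1) at t=0.2278
    x: enter (1,1) at t=1.2630
    x: enter (0,1) at t=2.2983 ← occupied
  → r_3 = 2.2983

ranges = [0.8887, 4.3792, 2.2983]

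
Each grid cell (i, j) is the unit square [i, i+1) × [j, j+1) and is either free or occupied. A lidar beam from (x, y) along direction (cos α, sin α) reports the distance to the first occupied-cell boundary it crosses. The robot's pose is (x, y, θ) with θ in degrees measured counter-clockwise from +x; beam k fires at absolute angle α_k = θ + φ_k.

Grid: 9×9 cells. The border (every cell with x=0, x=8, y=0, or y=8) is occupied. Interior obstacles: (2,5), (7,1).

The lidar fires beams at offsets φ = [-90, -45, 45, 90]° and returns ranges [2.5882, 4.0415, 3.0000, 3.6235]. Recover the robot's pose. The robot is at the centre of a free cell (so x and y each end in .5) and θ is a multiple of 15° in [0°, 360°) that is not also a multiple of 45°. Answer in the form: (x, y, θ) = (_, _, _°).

(x, y, θ) = (4.5, 2.5, 75°)

Enumerate (i+0.5, j+0.5, θ) over the 47 free cells and 16 admissible headings. For each, cast all 4 beams and compare to the given ranges.
  (6.5, 2.5, 150°): beam 1 = 3.0000 ≠ 2.5882 ✗
  (6.5, 4.5, 120°): beam 1 = 1.7321 ≠ 2.5882 ✗
  (5.5, 7.5, 60°): beam 1 = 2.8868 ≠ 2.5882 ✗
  …
  (4.5, 2.5, 75°): r_1=2.5882, r_2=4.0415, r_3=3.0000, r_4=3.6235 — all match ✓
Unique over the lattice → pose = (4.5, 2.5, 75°).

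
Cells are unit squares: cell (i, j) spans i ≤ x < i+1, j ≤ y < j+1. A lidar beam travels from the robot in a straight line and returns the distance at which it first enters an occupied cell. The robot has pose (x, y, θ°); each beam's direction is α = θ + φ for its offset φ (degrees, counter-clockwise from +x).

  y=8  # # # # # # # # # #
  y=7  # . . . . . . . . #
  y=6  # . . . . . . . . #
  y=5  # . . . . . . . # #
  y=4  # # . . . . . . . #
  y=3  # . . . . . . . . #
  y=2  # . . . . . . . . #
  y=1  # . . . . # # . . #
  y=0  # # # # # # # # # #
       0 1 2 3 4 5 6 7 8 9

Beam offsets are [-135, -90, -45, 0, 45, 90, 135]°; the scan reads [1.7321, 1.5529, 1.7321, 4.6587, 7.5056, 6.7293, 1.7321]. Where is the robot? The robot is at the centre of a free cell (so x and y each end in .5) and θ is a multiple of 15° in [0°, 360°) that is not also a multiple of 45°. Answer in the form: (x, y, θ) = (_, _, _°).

The pose lattice has 52·16 = 832 candidates. Test each by forward raycasting.
  (4.5, 5.5, 195°): beam 1 = 2.8868 ≠ 1.7321 ✗
  (1.5, 3.5, 345°): beam 1 = 0.5774 ≠ 1.7321 ✗
  (4.5, 6.5, 210°): beam 1 = 1.5529 ≠ 1.7321 ✗
  (7.5, 6.5, 240°): beam 1 = 1.5529 ≠ 1.7321 ✗
  (2.5, 2.5, 195°): beam 1 = 6.3509 ≠ 1.7321 ✗
  …
  (7.5, 3.5, 105°): r_1=1.7321, r_2=1.5529, r_3=1.7321, r_4=4.6587, r_5=7.5056, r_6=6.7293, r_7=1.7321 — all match ✓
Unique over the lattice → pose = (7.5, 3.5, 105°).

(x, y, θ) = (7.5, 3.5, 105°)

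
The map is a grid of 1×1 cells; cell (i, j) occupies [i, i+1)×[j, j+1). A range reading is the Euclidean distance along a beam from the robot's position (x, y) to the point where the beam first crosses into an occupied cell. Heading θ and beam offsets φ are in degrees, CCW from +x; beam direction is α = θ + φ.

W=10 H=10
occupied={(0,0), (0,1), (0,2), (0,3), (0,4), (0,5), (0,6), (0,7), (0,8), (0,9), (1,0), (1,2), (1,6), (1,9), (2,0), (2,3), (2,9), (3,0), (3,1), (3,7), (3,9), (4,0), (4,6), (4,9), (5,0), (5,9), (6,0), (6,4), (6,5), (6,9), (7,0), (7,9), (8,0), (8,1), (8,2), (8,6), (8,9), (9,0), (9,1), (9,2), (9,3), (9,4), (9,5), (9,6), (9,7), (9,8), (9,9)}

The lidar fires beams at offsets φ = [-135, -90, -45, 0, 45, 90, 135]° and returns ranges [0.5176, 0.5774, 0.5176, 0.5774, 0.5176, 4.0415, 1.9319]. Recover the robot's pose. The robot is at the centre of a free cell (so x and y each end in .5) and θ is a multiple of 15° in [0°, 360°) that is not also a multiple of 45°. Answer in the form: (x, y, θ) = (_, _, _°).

Enumerate (i+0.5, j+0.5, θ) over the 53 free cells and 16 admissible headings. For each, cast all 7 beams and compare to the given ranges.
  (4.5, 5.5, 255°): beam 1 = 0.5774 ≠ 0.5176 ✗
  (4.5, 8.5, 75°): beam 1 = 3.0000 ≠ 0.5176 ✗
  (4.5, 2.5, 210°): beam 1 = 6.7293 ≠ 0.5176 ✗
  (4.5, 5.5, 15°): beam 1 = 5.1962 ≠ 0.5176 ✗
  …
  (1.5, 3.5, 330°): r_1=0.5176, r_2=0.5774, r_3=0.5176, r_4=0.5774, r_5=0.5176, r_6=4.0415, r_7=1.9319 — all match ✓
Only this pose fits every beam.

(x, y, θ) = (1.5, 3.5, 330°)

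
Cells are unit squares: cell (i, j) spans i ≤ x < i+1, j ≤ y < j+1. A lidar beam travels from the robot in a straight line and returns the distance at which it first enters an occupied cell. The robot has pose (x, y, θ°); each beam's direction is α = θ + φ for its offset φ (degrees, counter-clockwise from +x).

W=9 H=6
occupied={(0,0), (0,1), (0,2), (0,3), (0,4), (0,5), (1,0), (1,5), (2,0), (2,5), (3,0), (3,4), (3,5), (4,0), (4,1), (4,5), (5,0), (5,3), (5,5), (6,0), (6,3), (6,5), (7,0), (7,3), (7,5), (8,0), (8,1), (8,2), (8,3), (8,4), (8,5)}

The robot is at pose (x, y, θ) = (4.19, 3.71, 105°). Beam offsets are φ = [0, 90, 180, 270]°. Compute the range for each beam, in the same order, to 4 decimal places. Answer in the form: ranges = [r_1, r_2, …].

beam 1: φ=0°, α=105°
  dir = (cos 105°, sin 105°) = (-0.2588, 0.9659); from cell (4,3)
  next x-line at t=0.7341, next y-line at t=0.3002; Δt_x=3.8637, Δt_y=1.0353
    y: enter (4,4) at t=0.3002
    x: enter (3,4) at t=0.7341 ← occupied
  → r_1 = 0.7341
beam 2: φ=90°, α=195°
  dir = (cos 195°, sin 195°) = (-0.9659, -0.2588); from cell (4,3)
  next x-line at t=0.1967, next y-line at t=2.7432; Δt_x=1.0353, Δt_y=3.8637
    x: enter (3,3) at t=0.1967
    x: enter (2,3) at t=1.2320
    x: enter (1,3) at t=2.2673
    y: enter (1,2) at t=2.7432
    x: enter (0,2) at t=3.3025 ← occupied
  → r_2 = 3.3025
beam 3: φ=180°, α=285°
  dir = (cos 285°, sin 285°) = (0.2588, -0.9659); from cell (4,3)
  next x-line at t=3.1296, next y-line at t=0.7350; Δt_x=3.8637, Δt_y=1.0353
    y: enter (4,2) at t=0.7350
    y: enter (4,1) at t=1.7703 ← occupied
  → r_3 = 1.7703
beam 4: φ=270°, α=15°
  dir = (cos 15°, sin 15°) = (0.9659, 0.2588); from cell (4,3)
  next x-line at t=0.8386, next y-line at t=1.1205; Δt_x=1.0353, Δt_y=3.8637
    x: enter (5,3) at t=0.8386 ← occupied
  → r_4 = 0.8386

ranges = [0.7341, 3.3025, 1.7703, 0.8386]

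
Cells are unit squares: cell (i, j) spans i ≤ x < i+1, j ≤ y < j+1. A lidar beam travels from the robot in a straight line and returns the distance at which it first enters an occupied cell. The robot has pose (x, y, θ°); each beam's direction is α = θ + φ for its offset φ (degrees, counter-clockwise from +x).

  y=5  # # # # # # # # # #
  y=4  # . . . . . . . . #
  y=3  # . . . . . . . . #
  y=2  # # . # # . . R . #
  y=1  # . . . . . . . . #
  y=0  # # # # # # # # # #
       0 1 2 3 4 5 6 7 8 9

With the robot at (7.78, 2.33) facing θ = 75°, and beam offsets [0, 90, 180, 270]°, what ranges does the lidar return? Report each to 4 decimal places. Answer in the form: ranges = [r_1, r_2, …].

ranges = [2.7642, 7.0192, 1.3769, 1.2630]

beam 1: φ=0°, α=75°
  direction (0.2588, 0.9659); cell (7,2); t to first gridline: x 0.8500, y 0.6936 (then +3.8637 / +1.0353)
    (7,3) via y @ 0.6936
    (8,3) via x @ 0.8500
    (8,4) via y @ 1.7289
    (8,5) via y @ 2.7642  # hit
  → r_1 = 2.7642
beam 2: φ=90°, α=165°
  direction (-0.9659, 0.2588); cell (7,2); t to first gridline: x 0.8075, y 2.5887 (then +1.0353 / +3.8637)
    (6,2) via x @ 0.8075
    (5,2) via x @ 1.8428
    (5,3) via y @ 2.5887
    (4,3) via x @ 2.8781
    (3,3) via x @ 3.9133
    (2,3) via x @ 4.9486
    (1,3) via x @ 5.9839
    (1,4) via y @ 6.4524
    (0,4) via x @ 7.0192  # hit
  → r_2 = 7.0192
beam 3: φ=180°, α=255°
  direction (-0.2588, -0.9659); cell (7,2); t to first gridline: x 3.0137, y 0.3416 (then +3.8637 / +1.0353)
    (7,1) via y @ 0.3416
    (7,0) via y @ 1.3769  # hit
  → r_3 = 1.3769
beam 4: φ=270°, α=345°
  direction (0.9659, -0.2588); cell (7,2); t to first gridline: x 0.2278, y 1.2750 (then +1.0353 / +3.8637)
    (8,2) via x @ 0.2278
    (9,2) via x @ 1.2630  # hit
  → r_4 = 1.2630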